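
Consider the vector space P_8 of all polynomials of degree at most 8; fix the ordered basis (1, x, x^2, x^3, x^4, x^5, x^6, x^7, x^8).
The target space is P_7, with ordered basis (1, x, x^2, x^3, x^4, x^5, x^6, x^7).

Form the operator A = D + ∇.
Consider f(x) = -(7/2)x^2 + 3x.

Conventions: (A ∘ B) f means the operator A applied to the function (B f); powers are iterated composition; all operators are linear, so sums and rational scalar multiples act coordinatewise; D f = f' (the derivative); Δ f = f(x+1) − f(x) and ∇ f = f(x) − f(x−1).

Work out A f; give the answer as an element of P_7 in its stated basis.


the result is g(x) = -14x + 19/2

D f = -7x + 3
∇ f = -7x + 13/2
(D + ∇) f = -14x + 19/2


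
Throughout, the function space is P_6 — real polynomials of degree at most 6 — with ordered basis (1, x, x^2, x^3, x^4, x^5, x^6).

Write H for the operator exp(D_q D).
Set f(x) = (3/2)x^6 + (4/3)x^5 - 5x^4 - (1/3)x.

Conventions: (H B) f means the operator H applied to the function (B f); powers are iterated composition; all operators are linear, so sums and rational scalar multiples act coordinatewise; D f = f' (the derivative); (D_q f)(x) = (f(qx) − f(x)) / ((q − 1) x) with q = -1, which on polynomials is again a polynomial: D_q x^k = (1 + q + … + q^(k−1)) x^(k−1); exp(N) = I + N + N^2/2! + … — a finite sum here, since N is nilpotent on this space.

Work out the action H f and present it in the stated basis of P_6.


g(x) = (3/2)x^6 + (4/3)x^5 + 4x^4 - 2x^2 - (1/3)x - 8

order-1 term: 9x^4 - 20x^2
order-2 term: 18x^2 - 20
order-3 term: 12
the series for exp(D_q D) f terminates at order 3
exp(D_q D) f = (3/2)x^6 + (4/3)x^5 + 4x^4 - 2x^2 - (1/3)x - 8


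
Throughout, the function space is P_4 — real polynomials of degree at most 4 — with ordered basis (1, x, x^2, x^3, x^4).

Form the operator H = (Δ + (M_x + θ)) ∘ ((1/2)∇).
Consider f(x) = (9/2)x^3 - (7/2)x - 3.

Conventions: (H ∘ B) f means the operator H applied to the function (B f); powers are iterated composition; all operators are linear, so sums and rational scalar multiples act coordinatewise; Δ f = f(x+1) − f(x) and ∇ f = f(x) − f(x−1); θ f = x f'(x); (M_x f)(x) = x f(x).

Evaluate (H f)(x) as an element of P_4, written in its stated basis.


the result is g(x) = (27/4)x^3 + (27/4)x^2 + (29/4)x

∇ f = (27/2)x^2 - (27/2)x + 1
((1/2)∇) f = (27/4)x^2 - (27/4)x + 1/2
Δ ((1/2)∇) f = (27/2)x
M_x ((1/2)∇) f = (27/4)x^3 - (27/4)x^2 + (1/2)x
θ ((1/2)∇) f = (27/2)x^2 - (27/4)x
(M_x + θ) ((1/2)∇) f = (27/4)x^3 + (27/4)x^2 - (25/4)x
(Δ + (M_x + θ)) ((1/2)∇) f = (27/4)x^3 + (27/4)x^2 + (29/4)x


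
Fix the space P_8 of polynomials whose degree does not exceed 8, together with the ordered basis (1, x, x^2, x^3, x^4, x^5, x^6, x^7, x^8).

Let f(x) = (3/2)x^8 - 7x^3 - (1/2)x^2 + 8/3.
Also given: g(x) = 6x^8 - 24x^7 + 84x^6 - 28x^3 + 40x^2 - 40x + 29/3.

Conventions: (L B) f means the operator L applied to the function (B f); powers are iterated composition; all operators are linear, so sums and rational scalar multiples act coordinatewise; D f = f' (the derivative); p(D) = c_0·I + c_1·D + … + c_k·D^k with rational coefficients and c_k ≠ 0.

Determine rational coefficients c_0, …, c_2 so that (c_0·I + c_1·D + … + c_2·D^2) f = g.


D^0 f = (3/2)x^8 - 7x^3 - (1/2)x^2 + 8/3
D^1 f = 12x^7 - 21x^2 - x
D^2 f = 84x^6 - 42x - 1
matching coefficients of g against c_0 f + c_1 Df + … from the top degree down determines the c_i
solution: c_0 = 4, c_1 = -2, c_2 = 1

c_0 = 4, c_1 = -2, c_2 = 1


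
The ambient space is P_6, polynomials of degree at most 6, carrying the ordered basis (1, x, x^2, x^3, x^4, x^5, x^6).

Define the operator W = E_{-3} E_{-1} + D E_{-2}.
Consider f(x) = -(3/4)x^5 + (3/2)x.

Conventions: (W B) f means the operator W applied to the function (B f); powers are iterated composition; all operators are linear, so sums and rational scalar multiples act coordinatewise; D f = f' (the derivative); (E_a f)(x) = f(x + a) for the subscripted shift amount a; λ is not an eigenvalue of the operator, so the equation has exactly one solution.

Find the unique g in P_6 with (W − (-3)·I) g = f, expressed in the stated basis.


write g with unknown coordinates in the stated basis and equate coefficients in (W − (-3)·I) g = f
solving from the highest basis element down gives g = -(3/16)x^5 - (45/64)x^4 + (225/64)x^3 - (975/256)x^2 - (10773/512)x + 74697/2048
check: W g = -(3/16)x^5 + (135/64)x^4 - (675/64)x^3 + (2925/256)x^2 + (33087/512)x - 224091/2048
so W g − (-3)·g = -(3/4)x^5 + (3/2)x = f ✓

the image equals g(x) = -(3/16)x^5 - (45/64)x^4 + (225/64)x^3 - (975/256)x^2 - (10773/512)x + 74697/2048


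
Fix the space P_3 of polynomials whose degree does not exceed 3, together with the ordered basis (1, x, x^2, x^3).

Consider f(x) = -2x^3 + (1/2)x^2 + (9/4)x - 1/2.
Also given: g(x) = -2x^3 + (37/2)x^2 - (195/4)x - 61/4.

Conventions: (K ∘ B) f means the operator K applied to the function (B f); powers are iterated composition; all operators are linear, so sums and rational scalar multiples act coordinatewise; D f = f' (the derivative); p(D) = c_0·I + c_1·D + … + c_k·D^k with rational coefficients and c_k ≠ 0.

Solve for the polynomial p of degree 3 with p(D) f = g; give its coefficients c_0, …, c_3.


D^0 f = -2x^3 + (1/2)x^2 + (9/4)x - 1/2
D^1 f = -6x^2 + x + 9/4
D^2 f = -12x + 1
D^3 f = -12
matching coefficients of g against c_0 f + c_1 Df + … from the top degree down determines the c_i
solution: c_0 = 1, c_1 = -3, c_2 = 4, c_3 = 1

p(D) = I − 3·D + 4·D^2 + D^3, i.e. c_0 = 1, c_1 = -3, c_2 = 4, c_3 = 1


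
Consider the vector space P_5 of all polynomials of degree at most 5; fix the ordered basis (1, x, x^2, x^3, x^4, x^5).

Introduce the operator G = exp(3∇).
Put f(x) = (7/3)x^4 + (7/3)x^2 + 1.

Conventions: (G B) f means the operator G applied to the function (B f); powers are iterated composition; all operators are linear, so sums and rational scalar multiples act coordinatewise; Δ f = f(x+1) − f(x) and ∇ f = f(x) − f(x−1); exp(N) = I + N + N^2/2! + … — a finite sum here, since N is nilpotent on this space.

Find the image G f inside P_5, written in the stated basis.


order-1 term: 28x^3 - 42x^2 + 42x - 14
order-2 term: 126x^2 - 252x + 168
order-3 term: 252x - 378
order-4 term: 189
the series for exp(3∇) f terminates at order 4
exp(3∇) f = (7/3)x^4 + 28x^3 + (259/3)x^2 + 42x - 34

the result is g(x) = (7/3)x^4 + 28x^3 + (259/3)x^2 + 42x - 34


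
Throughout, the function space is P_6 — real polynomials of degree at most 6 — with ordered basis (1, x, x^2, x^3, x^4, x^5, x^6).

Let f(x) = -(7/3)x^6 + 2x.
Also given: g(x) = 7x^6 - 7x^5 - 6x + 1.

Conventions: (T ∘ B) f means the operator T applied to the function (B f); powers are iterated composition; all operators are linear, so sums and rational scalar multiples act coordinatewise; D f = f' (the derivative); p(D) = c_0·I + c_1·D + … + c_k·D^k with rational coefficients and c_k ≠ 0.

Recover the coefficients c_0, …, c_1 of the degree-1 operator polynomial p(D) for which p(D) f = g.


c_0 = -3, c_1 = 1/2

D^0 f = -(7/3)x^6 + 2x
D^1 f = -14x^5 + 2
matching coefficients of g against c_0 f + c_1 Df + … from the top degree down determines the c_i
solution: c_0 = -3, c_1 = 1/2


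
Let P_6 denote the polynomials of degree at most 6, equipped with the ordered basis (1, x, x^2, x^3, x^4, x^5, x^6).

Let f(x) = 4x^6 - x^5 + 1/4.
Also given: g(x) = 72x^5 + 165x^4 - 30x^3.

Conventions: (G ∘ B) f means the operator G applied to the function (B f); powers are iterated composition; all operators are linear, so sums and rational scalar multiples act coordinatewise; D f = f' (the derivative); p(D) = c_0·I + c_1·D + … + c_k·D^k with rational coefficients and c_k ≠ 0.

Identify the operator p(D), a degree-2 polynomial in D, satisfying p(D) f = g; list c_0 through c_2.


p(D) = 3·D + (3/2)·D^2, i.e. c_0 = 0, c_1 = 3, c_2 = 3/2

D^0 f = 4x^6 - x^5 + 1/4
D^1 f = 24x^5 - 5x^4
D^2 f = 120x^4 - 20x^3
matching coefficients of g against c_0 f + c_1 Df + … from the top degree down determines the c_i
solution: c_0 = 0, c_1 = 3, c_2 = 3/2


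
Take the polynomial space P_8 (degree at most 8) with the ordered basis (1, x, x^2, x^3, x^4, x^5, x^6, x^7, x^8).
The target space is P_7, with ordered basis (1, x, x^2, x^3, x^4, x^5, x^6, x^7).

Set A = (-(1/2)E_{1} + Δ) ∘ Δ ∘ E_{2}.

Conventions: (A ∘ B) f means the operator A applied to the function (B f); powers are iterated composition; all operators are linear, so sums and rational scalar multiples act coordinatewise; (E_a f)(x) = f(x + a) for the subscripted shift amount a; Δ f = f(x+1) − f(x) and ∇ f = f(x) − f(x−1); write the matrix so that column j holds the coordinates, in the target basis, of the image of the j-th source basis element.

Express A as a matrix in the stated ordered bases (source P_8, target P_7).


image of 1: 0
image of x: -1/2
image of x^2: -x - 3/2
image of x^3: -(3/2)x^2 - (9/2)x - 1/2
image of x^4: -2x^3 - 9x^2 - 2x + 45/2
image of x^5: -(5/2)x^4 - 15x^3 - 5x^2 + (225/2)x + 359/2
image of x^6: -3x^5 - (45/2)x^4 - 10x^3 + (675/2)x^2 + 1077x + 2037/2
image of x^7: -(7/2)x^6 - (63/2)x^5 - (35/2)x^4 + (1575/2)x^3 + (7539/2)x^2 + (14259/2)x + 10079/2
image of x^8: -4x^7 - 42x^6 - 28x^5 + 1575x^4 + 10052x^3 + 28518x^2 + 40316x + 46365/2
each image's coordinates form column j of the matrix

the matrix is [[0, -1/2, -3/2, -1/2, 45/2, 359/2, 2037/2, 10079/2, 46365/2]; [0, 0, -1, -9/2, -2, 225/2, 1077, 14259/2, 40316]; [0, 0, 0, -3/2, -9, -5, 675/2, 7539/2, 28518]; [0, 0, 0, 0, -2, -15, -10, 1575/2, 10052]; [0, 0, 0, 0, 0, -5/2, -45/2, -35/2, 1575]; [0, 0, 0, 0, 0, 0, -3, -63/2, -28]; [0, 0, 0, 0, 0, 0, 0, -7/2, -42]; [0, 0, 0, 0, 0, 0, 0, 0, -4]] (rows listed top to bottom)


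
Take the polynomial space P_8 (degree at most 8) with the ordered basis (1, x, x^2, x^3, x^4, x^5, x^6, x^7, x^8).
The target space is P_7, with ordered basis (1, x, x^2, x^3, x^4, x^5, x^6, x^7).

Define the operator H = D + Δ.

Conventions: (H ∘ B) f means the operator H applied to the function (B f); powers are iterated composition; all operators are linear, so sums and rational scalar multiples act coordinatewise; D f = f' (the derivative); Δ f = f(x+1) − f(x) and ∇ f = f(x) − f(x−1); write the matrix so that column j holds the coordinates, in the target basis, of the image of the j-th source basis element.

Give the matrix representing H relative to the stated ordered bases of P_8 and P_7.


the matrix is [[0, 2, 1, 1, 1, 1, 1, 1, 1]; [0, 0, 4, 3, 4, 5, 6, 7, 8]; [0, 0, 0, 6, 6, 10, 15, 21, 28]; [0, 0, 0, 0, 8, 10, 20, 35, 56]; [0, 0, 0, 0, 0, 10, 15, 35, 70]; [0, 0, 0, 0, 0, 0, 12, 21, 56]; [0, 0, 0, 0, 0, 0, 0, 14, 28]; [0, 0, 0, 0, 0, 0, 0, 0, 16]] (rows listed top to bottom)

image of 1: 0
image of x: 2
image of x^2: 4x + 1
image of x^3: 6x^2 + 3x + 1
image of x^4: 8x^3 + 6x^2 + 4x + 1
image of x^5: 10x^4 + 10x^3 + 10x^2 + 5x + 1
image of x^6: 12x^5 + 15x^4 + 20x^3 + 15x^2 + 6x + 1
image of x^7: 14x^6 + 21x^5 + 35x^4 + 35x^3 + 21x^2 + 7x + 1
image of x^8: 16x^7 + 28x^6 + 56x^5 + 70x^4 + 56x^3 + 28x^2 + 8x + 1
each image's coordinates form column j of the matrix


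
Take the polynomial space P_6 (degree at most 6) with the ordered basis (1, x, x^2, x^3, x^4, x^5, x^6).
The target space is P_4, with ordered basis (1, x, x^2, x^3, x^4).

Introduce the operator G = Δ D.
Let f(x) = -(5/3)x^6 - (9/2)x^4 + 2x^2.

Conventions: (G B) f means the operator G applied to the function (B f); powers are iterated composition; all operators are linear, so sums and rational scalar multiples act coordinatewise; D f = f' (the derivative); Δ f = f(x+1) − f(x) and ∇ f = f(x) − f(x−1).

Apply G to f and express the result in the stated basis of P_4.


D f = -10x^5 - 18x^3 + 4x
Δ D f = -50x^4 - 100x^3 - 154x^2 - 104x - 24

the image equals g(x) = -50x^4 - 100x^3 - 154x^2 - 104x - 24


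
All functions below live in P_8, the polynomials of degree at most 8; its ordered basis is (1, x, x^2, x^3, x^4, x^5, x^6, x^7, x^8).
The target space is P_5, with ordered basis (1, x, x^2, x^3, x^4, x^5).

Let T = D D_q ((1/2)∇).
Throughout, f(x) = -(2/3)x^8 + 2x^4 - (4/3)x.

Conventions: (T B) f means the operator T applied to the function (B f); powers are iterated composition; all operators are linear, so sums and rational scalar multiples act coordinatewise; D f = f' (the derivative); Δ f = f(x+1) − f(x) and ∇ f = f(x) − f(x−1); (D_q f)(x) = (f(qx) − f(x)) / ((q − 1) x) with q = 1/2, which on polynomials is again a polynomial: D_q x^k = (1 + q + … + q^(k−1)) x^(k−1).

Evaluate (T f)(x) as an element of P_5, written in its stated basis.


∇ f = -(16/3)x^7 + (56/3)x^6 - (112/3)x^5 + (140/3)x^4 - (88/3)x^3 + (20/3)x^2 + (8/3)x - 8/3
((1/2)∇) f = -(8/3)x^7 + (28/3)x^6 - (56/3)x^5 + (70/3)x^4 - (44/3)x^3 + (10/3)x^2 + (4/3)x - 4/3
D_q ((1/2)∇) f = -(127/24)x^6 + (147/8)x^5 - (217/6)x^4 + (175/4)x^3 - (77/3)x^2 + 5x + 4/3
D D_q ((1/2)∇) f = -(127/4)x^5 + (735/8)x^4 - (434/3)x^3 + (525/4)x^2 - (154/3)x + 5

the result is g(x) = -(127/4)x^5 + (735/8)x^4 - (434/3)x^3 + (525/4)x^2 - (154/3)x + 5


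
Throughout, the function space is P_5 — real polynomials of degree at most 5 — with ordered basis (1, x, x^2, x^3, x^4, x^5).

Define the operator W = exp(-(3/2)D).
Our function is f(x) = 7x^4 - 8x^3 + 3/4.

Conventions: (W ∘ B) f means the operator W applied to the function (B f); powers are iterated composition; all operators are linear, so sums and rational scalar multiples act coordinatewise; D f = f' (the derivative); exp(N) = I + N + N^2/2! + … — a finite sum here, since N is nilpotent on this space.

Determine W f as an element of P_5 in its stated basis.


order-1 term: -42x^3 + 36x^2
order-2 term: (189/2)x^2 - 54x
order-3 term: -(189/2)x + 27
order-4 term: 567/16
the series for exp(-(3/2)D) f terminates at order 4
exp(-(3/2)D) f = 7x^4 - 50x^3 + (261/2)x^2 - (297/2)x + 1011/16

the image equals g(x) = 7x^4 - 50x^3 + (261/2)x^2 - (297/2)x + 1011/16


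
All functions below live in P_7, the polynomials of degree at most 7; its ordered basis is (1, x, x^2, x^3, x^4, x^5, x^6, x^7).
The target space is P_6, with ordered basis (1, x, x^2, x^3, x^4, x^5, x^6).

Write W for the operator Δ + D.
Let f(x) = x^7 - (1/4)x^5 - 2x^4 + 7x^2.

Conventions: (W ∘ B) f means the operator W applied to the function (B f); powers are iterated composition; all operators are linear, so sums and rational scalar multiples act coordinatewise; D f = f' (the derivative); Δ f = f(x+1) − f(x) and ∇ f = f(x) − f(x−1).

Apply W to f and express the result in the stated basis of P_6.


Δ f = 7x^6 + 21x^5 + (135/4)x^4 + (49/2)x^3 + (13/2)x^2 + (47/4)x + 23/4
D f = 7x^6 - (5/4)x^4 - 8x^3 + 14x
(Δ + D) f = 14x^6 + 21x^5 + (65/2)x^4 + (33/2)x^3 + (13/2)x^2 + (103/4)x + 23/4

the image equals g(x) = 14x^6 + 21x^5 + (65/2)x^4 + (33/2)x^3 + (13/2)x^2 + (103/4)x + 23/4


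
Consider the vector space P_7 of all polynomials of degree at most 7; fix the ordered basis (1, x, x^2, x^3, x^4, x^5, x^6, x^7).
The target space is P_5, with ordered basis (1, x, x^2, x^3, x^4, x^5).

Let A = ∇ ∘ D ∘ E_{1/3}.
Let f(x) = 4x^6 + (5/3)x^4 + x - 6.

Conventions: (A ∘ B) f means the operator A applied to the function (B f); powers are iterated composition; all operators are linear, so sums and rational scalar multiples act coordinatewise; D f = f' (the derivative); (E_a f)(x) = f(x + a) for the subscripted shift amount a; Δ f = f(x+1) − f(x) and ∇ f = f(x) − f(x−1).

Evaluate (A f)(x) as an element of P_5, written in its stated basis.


the result is g(x) = 120x^4 - 80x^3 + 100x^2 - (260/9)x + 148/27

E_{1/3} f = 4x^6 + 8x^5 + (25/3)x^4 + (140/27)x^3 + (50/27)x^2 + (109/81)x - 4112/729
D E_{1/3} f = 24x^5 + 40x^4 + (100/3)x^3 + (140/9)x^2 + (100/27)x + 109/81
∇ D E_{1/3} f = 120x^4 - 80x^3 + 100x^2 - (260/9)x + 148/27


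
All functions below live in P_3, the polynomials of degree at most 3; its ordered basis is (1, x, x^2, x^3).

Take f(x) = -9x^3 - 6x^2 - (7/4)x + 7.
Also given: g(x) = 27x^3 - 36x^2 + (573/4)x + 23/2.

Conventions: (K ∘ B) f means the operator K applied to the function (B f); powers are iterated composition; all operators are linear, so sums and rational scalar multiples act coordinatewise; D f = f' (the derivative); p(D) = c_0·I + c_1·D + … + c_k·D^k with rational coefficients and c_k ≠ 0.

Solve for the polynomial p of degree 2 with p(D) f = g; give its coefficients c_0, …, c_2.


c_0 = -3, c_1 = 2, c_2 = -3

D^0 f = -9x^3 - 6x^2 - (7/4)x + 7
D^1 f = -27x^2 - 12x - 7/4
D^2 f = -54x - 12
matching coefficients of g against c_0 f + c_1 Df + … from the top degree down determines the c_i
solution: c_0 = -3, c_1 = 2, c_2 = -3


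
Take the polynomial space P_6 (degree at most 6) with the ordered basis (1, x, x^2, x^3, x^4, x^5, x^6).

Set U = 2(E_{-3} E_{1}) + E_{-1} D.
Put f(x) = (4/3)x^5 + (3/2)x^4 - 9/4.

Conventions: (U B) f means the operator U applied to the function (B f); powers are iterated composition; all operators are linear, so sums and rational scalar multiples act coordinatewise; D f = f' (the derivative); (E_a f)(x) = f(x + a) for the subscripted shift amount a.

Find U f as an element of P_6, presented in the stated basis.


the result is g(x) = (8/3)x^5 - 17x^4 + 62x^3 - (358/3)x^2 + (326/3)x - 247/6

E_{1} f = (4/3)x^5 + (49/6)x^4 + (58/3)x^3 + (67/3)x^2 + (38/3)x + 7/12
E_{-3} E_{1} f = (4/3)x^5 - (71/6)x^4 + (124/3)x^3 - (212/3)x^2 + (176/3)x - 251/12
(2(E_{-3} E_{1})) f = (8/3)x^5 - (71/3)x^4 + (248/3)x^3 - (424/3)x^2 + (352/3)x - 251/6
D f = (20/3)x^4 + 6x^3
E_{-1} D f = (20/3)x^4 - (62/3)x^3 + 22x^2 - (26/3)x + 2/3
(2(E_{-3} E_{1}) + E_{-1} D) f = (8/3)x^5 - 17x^4 + 62x^3 - (358/3)x^2 + (326/3)x - 247/6


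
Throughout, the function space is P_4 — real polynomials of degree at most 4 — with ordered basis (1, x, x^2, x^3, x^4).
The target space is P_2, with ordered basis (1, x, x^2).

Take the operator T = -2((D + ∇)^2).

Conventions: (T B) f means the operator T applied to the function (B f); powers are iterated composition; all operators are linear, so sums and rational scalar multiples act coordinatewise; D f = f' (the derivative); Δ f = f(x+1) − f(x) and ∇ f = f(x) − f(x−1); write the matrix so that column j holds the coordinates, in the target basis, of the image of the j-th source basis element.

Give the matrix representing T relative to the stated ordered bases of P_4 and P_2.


the matrix is [[0, 0, -16, 24, -44]; [0, 0, 0, -48, 96]; [0, 0, 0, 0, -96]] (rows listed top to bottom)

image of 1: 0
image of x: 0
image of x^2: -16
image of x^3: -48x + 24
image of x^4: -96x^2 + 96x - 44
each image's coordinates form column j of the matrix


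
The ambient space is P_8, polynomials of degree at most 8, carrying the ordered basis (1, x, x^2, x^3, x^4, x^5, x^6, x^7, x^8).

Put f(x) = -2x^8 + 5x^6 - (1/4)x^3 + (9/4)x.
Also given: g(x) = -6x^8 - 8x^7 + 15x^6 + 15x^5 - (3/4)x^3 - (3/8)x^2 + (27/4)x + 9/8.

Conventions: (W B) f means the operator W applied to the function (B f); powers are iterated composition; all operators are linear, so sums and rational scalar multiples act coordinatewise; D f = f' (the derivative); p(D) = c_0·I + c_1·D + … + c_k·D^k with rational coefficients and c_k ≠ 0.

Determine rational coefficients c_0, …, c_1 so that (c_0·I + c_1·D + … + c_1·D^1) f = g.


D^0 f = -2x^8 + 5x^6 - (1/4)x^3 + (9/4)x
D^1 f = -16x^7 + 30x^5 - (3/4)x^2 + 9/4
matching coefficients of g against c_0 f + c_1 Df + … from the top degree down determines the c_i
solution: c_0 = 3, c_1 = 1/2

p(D) = 3·I + (1/2)·D, i.e. c_0 = 3, c_1 = 1/2


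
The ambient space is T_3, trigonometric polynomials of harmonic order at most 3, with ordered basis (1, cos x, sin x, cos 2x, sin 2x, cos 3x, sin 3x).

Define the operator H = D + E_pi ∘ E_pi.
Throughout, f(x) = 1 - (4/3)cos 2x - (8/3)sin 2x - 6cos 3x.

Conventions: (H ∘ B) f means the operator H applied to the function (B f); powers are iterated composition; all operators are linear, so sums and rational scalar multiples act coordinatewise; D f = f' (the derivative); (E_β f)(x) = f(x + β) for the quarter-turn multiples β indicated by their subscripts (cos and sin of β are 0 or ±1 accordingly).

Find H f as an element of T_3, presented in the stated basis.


D f = -(16/3)cos 2x + (8/3)sin 2x + 18sin 3x
E_pi f = 1 - (4/3)cos 2x - (8/3)sin 2x + 6cos 3x
E_pi E_pi f = 1 - (4/3)cos 2x - (8/3)sin 2x - 6cos 3x
(D + E_pi ∘ E_pi) f = 1 - (20/3)cos 2x - 6cos 3x + 18sin 3x

the image equals g(x) = 1 - (20/3)cos 2x - 6cos 3x + 18sin 3x


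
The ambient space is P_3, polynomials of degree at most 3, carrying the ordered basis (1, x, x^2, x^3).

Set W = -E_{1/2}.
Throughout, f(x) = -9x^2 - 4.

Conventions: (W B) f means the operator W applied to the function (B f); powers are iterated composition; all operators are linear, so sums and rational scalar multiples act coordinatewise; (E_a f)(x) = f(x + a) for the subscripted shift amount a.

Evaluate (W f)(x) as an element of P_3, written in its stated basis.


E_{1/2} f = -9x^2 - 9x - 25/4
(-E_{1/2}) f = 9x^2 + 9x + 25/4

the result is g(x) = 9x^2 + 9x + 25/4


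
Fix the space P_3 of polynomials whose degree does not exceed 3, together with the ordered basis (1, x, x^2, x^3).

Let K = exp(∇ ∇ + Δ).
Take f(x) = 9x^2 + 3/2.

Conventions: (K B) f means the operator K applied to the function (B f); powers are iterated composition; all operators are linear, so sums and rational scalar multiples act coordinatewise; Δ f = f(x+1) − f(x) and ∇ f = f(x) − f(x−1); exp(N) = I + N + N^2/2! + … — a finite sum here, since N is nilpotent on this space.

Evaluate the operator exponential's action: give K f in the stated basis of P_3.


order-1 term: 18x + 27
order-2 term: 9
the series for exp(∇ ∇ + Δ) f terminates at order 2
exp(∇ ∇ + Δ) f = 9x^2 + 18x + 75/2

g(x) = 9x^2 + 18x + 75/2


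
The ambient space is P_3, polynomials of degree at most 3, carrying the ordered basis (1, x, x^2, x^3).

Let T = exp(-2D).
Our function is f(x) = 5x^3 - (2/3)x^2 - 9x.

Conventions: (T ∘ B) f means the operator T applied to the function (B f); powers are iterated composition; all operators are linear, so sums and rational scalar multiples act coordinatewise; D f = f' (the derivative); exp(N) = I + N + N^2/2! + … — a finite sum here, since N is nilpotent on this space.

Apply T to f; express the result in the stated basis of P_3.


order-1 term: -30x^2 + (8/3)x + 18
order-2 term: 60x - 8/3
order-3 term: -40
the series for exp(-2D) f terminates at order 3
exp(-2D) f = 5x^3 - (92/3)x^2 + (161/3)x - 74/3

the result is g(x) = 5x^3 - (92/3)x^2 + (161/3)x - 74/3


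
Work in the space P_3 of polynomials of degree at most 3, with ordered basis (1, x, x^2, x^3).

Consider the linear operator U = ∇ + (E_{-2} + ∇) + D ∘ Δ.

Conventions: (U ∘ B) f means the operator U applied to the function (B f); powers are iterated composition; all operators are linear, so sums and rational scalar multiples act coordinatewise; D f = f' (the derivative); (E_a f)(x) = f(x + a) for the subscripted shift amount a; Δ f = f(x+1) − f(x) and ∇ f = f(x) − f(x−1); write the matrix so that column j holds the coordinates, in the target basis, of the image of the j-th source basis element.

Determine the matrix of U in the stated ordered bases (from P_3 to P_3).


the matrix is [[1, 0, 4, -3]; [0, 1, 0, 12]; [0, 0, 1, 0]; [0, 0, 0, 1]] (rows listed top to bottom)

image of 1: 1
image of x: x
image of x^2: x^2 + 4
image of x^3: x^3 + 12x - 3
each image's coordinates form column j of the matrix


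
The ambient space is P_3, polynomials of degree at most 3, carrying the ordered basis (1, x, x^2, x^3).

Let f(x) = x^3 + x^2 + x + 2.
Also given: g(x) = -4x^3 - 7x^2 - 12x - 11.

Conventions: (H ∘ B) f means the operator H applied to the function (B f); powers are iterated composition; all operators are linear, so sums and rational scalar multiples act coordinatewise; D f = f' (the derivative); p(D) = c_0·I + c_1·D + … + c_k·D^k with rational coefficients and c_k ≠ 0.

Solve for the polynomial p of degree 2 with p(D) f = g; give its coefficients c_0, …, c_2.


p(D) = -4·I − D − D^2, i.e. c_0 = -4, c_1 = -1, c_2 = -1

D^0 f = x^3 + x^2 + x + 2
D^1 f = 3x^2 + 2x + 1
D^2 f = 6x + 2
matching coefficients of g against c_0 f + c_1 Df + … from the top degree down determines the c_i
solution: c_0 = -4, c_1 = -1, c_2 = -1


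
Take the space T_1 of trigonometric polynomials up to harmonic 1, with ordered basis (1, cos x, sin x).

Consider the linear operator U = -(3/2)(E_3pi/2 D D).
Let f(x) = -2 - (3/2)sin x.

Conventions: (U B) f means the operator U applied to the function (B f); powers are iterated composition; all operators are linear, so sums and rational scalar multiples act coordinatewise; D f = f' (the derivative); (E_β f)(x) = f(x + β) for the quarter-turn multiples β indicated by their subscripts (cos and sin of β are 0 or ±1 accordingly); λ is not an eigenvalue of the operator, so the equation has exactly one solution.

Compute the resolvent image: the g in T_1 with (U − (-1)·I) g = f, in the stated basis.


the image equals g(x) = -2 - (9/13)cos x - (6/13)sin x

write g with unknown coordinates in the stated basis and equate coefficients in (U − (-1)·I) g = f
solving from the highest basis element down gives g = -2 - (9/13)cos x - (6/13)sin x
check: U g = (9/13)cos x - (27/26)sin x
so U g − (-1)·g = -2 - (3/2)sin x = f ✓


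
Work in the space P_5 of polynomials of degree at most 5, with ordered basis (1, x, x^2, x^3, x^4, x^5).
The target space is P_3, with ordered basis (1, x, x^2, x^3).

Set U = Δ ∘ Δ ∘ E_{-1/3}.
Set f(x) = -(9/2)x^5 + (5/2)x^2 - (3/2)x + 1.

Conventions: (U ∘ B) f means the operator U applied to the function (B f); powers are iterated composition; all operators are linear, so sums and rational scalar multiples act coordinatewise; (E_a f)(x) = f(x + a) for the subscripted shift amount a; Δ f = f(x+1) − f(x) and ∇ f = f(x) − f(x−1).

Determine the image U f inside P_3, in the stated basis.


the result is g(x) = -90x^3 - 180x^2 - 165x - 155/3

E_{-1/3} f = -(9/2)x^5 + (15/2)x^4 - 5x^3 + (25/6)x^2 - (31/9)x + 97/54
Δ E_{-1/3} f = -(45/2)x^4 - 15x^3 - 15x^2 + (5/6)x - 23/18
Δ Δ E_{-1/3} f = -90x^3 - 180x^2 - 165x - 155/3


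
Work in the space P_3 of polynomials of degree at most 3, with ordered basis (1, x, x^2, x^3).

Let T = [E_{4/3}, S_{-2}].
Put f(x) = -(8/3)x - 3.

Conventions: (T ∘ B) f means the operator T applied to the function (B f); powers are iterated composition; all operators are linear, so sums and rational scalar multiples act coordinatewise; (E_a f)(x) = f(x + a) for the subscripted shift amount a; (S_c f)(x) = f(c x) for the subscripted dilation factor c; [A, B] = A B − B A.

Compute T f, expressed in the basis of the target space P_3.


the result is g(x) = 32/3

S_{-2} f = (16/3)x - 3
E_{4/3} S_{-2} f = (16/3)x + 37/9
E_{4/3} f = -(8/3)x - 59/9
S_{-2} E_{4/3} f = (16/3)x - 59/9
[E_{4/3}, S_{-2}] f = 32/3


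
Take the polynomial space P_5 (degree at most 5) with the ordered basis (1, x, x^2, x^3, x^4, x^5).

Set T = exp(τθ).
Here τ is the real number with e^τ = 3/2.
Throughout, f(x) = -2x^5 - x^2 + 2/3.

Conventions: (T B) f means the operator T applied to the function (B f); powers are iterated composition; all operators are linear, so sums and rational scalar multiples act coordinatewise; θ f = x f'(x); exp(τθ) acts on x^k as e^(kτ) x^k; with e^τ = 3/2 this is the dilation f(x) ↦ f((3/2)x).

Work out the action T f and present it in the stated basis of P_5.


g(x) = -(243/16)x^5 - (9/4)x^2 + 2/3

exp(τθ) x^k = e^(kτ) x^k; with e^τ = 3/2 this sends x^k to (3/2)^k x^k
x^2 ↦ 9/4 x^2
x^5 ↦ 243/32 x^5
applying this coordinatewise to f: exp(τθ) f = -(243/16)x^5 - (9/4)x^2 + 2/3


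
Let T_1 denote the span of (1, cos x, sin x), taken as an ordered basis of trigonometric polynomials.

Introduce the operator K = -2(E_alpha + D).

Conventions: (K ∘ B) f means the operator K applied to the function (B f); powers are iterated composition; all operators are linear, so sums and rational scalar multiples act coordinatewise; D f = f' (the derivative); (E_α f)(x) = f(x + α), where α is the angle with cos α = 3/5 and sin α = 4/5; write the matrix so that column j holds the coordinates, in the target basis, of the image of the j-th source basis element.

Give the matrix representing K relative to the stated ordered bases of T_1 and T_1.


image of 1: -2
image of cos x: -(6/5)cos x + (18/5)sin x
image of sin x: -(18/5)cos x - (6/5)sin x
each image's coordinates form column j of the matrix

the matrix is [[-2, 0, 0]; [0, -6/5, -18/5]; [0, 18/5, -6/5]] (rows listed top to bottom)


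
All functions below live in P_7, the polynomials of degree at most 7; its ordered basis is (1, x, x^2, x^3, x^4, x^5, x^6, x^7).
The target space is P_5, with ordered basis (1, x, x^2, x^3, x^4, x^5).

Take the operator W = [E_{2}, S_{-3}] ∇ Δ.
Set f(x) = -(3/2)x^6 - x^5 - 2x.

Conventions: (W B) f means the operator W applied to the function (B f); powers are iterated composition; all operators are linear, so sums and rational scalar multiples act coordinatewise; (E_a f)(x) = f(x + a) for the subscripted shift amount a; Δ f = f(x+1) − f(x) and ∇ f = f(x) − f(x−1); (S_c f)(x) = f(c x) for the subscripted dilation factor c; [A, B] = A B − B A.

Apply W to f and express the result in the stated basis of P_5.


g(x) = -38880x^3 - 73440x^2 - 117360x - 54480

Δ f = -9x^5 - (55/2)x^4 - 40x^3 - (65/2)x^2 - 14x - 9/2
∇ Δ f = -45x^4 - 20x^3 - 45x^2 - 10x - 3
S_{-3} ∇ Δ f = -3645x^4 + 540x^3 - 405x^2 + 30x - 3
E_{2} S_{-3} ∇ Δ f = -3645x^4 - 28620x^3 - 84645x^2 - 111750x - 55563
E_{2} ∇ Δ f = -45x^4 - 380x^3 - 1245x^2 - 1870x - 1083
S_{-3} E_{2} ∇ Δ f = -3645x^4 + 10260x^3 - 11205x^2 + 5610x - 1083
[E_{2}, S_{-3}] ∇ Δ f = -38880x^3 - 73440x^2 - 117360x - 54480


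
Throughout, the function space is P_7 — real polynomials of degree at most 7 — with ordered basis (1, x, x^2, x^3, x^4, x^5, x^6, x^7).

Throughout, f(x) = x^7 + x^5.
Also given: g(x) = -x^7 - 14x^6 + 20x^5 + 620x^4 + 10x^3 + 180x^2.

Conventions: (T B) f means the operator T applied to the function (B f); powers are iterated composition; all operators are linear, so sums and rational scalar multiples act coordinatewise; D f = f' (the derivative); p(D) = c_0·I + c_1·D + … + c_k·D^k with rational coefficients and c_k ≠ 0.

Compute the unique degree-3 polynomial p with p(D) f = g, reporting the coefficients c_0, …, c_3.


p(D) = -I − 2·D + (1/2)·D^2 + 3·D^3, i.e. c_0 = -1, c_1 = -2, c_2 = 1/2, c_3 = 3

D^0 f = x^7 + x^5
D^1 f = 7x^6 + 5x^4
D^2 f = 42x^5 + 20x^3
D^3 f = 210x^4 + 60x^2
matching coefficients of g against c_0 f + c_1 Df + … from the top degree down determines the c_i
solution: c_0 = -1, c_1 = -2, c_2 = 1/2, c_3 = 3


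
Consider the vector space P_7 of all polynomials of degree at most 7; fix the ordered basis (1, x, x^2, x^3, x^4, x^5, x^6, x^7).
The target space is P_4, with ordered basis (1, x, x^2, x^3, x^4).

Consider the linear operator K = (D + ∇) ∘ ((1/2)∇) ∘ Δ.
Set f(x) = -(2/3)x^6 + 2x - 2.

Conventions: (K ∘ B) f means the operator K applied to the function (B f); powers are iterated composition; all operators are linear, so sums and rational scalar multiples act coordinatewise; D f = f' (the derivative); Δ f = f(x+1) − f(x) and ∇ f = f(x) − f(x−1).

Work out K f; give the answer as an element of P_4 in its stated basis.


Δ f = -4x^5 - 10x^4 - (40/3)x^3 - 10x^2 - 4x + 4/3
∇ Δ f = -20x^4 - 20x^2 - 4/3
((1/2)∇) Δ f = -10x^4 - 10x^2 - 2/3
D ((1/2)∇) Δ f = -40x^3 - 20x
∇ ((1/2)∇) Δ f = -40x^3 + 60x^2 - 60x + 20
(D + ∇) ((1/2)∇) Δ f = -80x^3 + 60x^2 - 80x + 20

g(x) = -80x^3 + 60x^2 - 80x + 20


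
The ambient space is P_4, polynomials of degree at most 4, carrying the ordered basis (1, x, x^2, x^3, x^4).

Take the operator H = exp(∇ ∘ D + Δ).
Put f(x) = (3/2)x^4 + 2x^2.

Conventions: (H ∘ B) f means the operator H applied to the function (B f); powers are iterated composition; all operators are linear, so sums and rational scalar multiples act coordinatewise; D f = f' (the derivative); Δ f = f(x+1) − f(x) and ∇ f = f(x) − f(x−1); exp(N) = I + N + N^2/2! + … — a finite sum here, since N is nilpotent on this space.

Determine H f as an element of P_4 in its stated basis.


order-1 term: 6x^3 + 27x^2 - 8x + 27/2
order-2 term: 9x^2 + 54x + 61/2
order-3 term: 6x + 27
order-4 term: 3/2
the series for exp(∇ ∘ D + Δ) f terminates at order 4
exp(∇ ∘ D + Δ) f = (3/2)x^4 + 6x^3 + 38x^2 + 52x + 145/2

g(x) = (3/2)x^4 + 6x^3 + 38x^2 + 52x + 145/2


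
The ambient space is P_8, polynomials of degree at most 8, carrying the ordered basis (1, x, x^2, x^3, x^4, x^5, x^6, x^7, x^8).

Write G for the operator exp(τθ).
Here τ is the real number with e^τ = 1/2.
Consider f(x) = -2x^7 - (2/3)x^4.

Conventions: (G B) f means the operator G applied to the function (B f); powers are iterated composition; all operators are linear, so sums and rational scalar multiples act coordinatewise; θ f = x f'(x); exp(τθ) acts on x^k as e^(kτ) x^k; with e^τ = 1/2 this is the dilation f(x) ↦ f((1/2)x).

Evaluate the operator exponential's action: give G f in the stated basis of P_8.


exp(τθ) x^k = e^(kτ) x^k; with e^τ = 1/2 this sends x^k to (1/2)^k x^k
x^4 ↦ 1/16 x^4
x^7 ↦ 1/128 x^7
applying this coordinatewise to f: exp(τθ) f = -(1/64)x^7 - (1/24)x^4

the result is g(x) = -(1/64)x^7 - (1/24)x^4


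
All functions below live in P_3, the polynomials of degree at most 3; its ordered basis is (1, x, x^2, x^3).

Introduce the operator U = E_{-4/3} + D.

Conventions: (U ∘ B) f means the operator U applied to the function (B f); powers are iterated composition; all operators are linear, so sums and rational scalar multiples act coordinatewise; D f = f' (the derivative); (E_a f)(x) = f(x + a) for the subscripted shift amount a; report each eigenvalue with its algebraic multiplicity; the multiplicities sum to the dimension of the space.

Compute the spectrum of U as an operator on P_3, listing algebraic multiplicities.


image of 1: 1
image of x: x - 1/3
image of x^2: x^2 - (2/3)x + 16/9
image of x^3: x^3 - x^2 + (16/3)x - 64/27
the matrix is upper triangular; its diagonal is (1, 1, 1, 1)
for a triangular matrix the eigenvalues are the diagonal entries, with algebraic multiplicity their repetition count

λ = 1 (multiplicity 4)


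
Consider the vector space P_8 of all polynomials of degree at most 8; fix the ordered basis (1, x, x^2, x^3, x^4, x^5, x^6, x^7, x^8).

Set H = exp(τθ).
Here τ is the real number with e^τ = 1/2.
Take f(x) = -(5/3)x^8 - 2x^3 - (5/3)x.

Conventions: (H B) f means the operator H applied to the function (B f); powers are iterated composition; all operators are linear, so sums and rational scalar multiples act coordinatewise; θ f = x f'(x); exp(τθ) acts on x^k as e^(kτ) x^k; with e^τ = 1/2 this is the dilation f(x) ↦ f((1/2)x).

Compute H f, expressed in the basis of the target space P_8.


exp(τθ) x^k = e^(kτ) x^k; with e^τ = 1/2 this sends x^k to (1/2)^k x^k
x ↦ 1/2 x
x^3 ↦ 1/8 x^3
x^8 ↦ 1/256 x^8
applying this coordinatewise to f: exp(τθ) f = -(5/768)x^8 - (1/4)x^3 - (5/6)x

the image equals g(x) = -(5/768)x^8 - (1/4)x^3 - (5/6)x


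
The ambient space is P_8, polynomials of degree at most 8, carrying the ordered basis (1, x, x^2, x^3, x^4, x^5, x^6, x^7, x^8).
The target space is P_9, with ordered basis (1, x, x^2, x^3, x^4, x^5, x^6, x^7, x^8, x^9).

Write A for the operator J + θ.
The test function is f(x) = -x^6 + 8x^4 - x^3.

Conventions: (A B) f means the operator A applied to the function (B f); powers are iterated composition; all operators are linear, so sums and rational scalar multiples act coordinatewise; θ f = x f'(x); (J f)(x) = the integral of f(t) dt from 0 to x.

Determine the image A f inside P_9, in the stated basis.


J f = -(1/7)x^7 + (8/5)x^5 - (1/4)x^4
θ f = -6x^6 + 32x^4 - 3x^3
(J + θ) f = -(1/7)x^7 - 6x^6 + (8/5)x^5 + (127/4)x^4 - 3x^3

the result is g(x) = -(1/7)x^7 - 6x^6 + (8/5)x^5 + (127/4)x^4 - 3x^3


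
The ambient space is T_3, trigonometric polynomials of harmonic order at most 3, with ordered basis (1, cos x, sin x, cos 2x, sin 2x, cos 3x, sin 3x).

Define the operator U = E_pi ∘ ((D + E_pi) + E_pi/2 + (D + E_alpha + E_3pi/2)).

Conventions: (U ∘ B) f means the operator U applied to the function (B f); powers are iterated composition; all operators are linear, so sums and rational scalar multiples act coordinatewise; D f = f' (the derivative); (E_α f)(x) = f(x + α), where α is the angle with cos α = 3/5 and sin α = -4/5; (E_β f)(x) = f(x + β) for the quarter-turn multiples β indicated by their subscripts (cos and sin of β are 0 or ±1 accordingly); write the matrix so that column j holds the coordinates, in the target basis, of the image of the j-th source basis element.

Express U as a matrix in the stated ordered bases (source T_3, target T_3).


image of 1: 4
image of cos x: (2/5)cos x + (6/5)sin x
image of sin x: -(6/5)cos x + (2/5)sin x
image of cos 2x: -(32/25)cos 2x - (76/25)sin 2x
image of sin 2x: (76/25)cos 2x - (32/25)sin 2x
image of cos 3x: (242/125)cos 3x + (706/125)sin 3x
image of sin 3x: -(706/125)cos 3x + (242/125)sin 3x
each image's coordinates form column j of the matrix

the matrix is [[4, 0, 0, 0, 0, 0, 0]; [0, 2/5, -6/5, 0, 0, 0, 0]; [0, 6/5, 2/5, 0, 0, 0, 0]; [0, 0, 0, -32/25, 76/25, 0, 0]; [0, 0, 0, -76/25, -32/25, 0, 0]; [0, 0, 0, 0, 0, 242/125, -706/125]; [0, 0, 0, 0, 0, 706/125, 242/125]] (rows listed top to bottom)


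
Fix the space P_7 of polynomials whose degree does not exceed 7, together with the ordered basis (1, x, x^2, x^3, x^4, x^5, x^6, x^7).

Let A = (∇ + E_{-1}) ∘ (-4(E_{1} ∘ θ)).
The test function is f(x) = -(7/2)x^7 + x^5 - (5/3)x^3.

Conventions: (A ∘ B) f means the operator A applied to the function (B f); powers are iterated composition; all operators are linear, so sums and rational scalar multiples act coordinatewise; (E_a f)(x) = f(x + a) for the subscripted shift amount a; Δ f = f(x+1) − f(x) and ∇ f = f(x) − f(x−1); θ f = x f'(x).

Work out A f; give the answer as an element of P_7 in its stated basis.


the result is g(x) = 98x^7 + 686x^6 + 2038x^5 + 3330x^4 + 3250x^3 + 1918x^2 + 646x + 98

θ f = -(49/2)x^7 + 5x^5 - 5x^3
E_{1} θ f = -(49/2)x^7 - (343/2)x^6 - (1019/2)x^5 - (1665/2)x^4 - (1625/2)x^3 - (959/2)x^2 - (323/2)x - 49/2
(-4(E_{1} ∘ θ)) f = 98x^7 + 686x^6 + 2038x^5 + 3330x^4 + 3250x^3 + 1918x^2 + 646x + 98
∇ (-4(E_{1} ∘ θ)) f = 686x^6 + 2058x^5 + 3330x^4 + 3230x^3 + 1918x^2 + 646x + 98
E_{-1} (-4(E_{1} ∘ θ)) f = 98x^7 - 20x^5 + 20x^3
(∇ + E_{-1}) (-4(E_{1} ∘ θ)) f = 98x^7 + 686x^6 + 2038x^5 + 3330x^4 + 3250x^3 + 1918x^2 + 646x + 98


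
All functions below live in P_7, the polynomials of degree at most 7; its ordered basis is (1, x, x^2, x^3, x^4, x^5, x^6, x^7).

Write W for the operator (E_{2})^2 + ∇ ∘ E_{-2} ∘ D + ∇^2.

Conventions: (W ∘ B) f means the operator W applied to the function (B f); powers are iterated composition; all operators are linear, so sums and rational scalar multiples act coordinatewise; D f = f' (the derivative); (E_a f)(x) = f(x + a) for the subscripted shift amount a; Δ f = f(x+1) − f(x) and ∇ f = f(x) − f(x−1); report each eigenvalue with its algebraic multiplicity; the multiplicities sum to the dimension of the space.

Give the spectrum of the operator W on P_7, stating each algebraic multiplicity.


image of 1: 1
image of x: x + 4
image of x^2: x^2 + 8x + 20
image of x^3: x^3 + 12x^2 + 60x + 43
image of x^4: x^4 + 16x^3 + 120x^2 + 172x + 346
image of x^5: x^5 + 20x^4 + 200x^3 + 430x^2 + 1730x + 669
image of x^6: x^6 + 24x^5 + 300x^4 + 860x^3 + 5190x^2 + 4014x + 5424
image of x^7: x^7 + 28x^6 + 420x^5 + 1505x^4 + 12110x^3 + 14049x^2 + 37968x + 11603
the matrix is upper triangular; its diagonal is (1, 1, 1, 1, 1, 1, 1, 1)
for a triangular matrix the eigenvalues are the diagonal entries, with algebraic multiplicity their repetition count

λ = 1 (multiplicity 8)
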